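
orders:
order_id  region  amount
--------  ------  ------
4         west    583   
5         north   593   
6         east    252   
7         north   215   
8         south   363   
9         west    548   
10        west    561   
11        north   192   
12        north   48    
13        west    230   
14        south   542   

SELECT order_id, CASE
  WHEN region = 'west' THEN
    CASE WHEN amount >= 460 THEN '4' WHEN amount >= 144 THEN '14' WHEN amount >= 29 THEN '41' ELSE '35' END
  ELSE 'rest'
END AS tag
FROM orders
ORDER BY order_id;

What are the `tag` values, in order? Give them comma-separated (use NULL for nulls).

order_id=4: region='west' → inner[amount >= 460] → 4
order_id=5: region='north' → outer ELSE → rest
order_id=6: region='east' → outer ELSE → rest
order_id=7: region='north' → outer ELSE → rest
order_id=8: region='south' → outer ELSE → rest
order_id=9: region='west' → inner[amount >= 460] → 4
order_id=10: region='west' → inner[amount >= 460] → 4
order_id=11: region='north' → outer ELSE → rest
order_id=12: region='north' → outer ELSE → rest
order_id=13: region='west' → inner[amount >= 144] → 14
order_id=14: region='south' → outer ELSE → rest

4, rest, rest, rest, rest, 4, 4, rest, rest, 14, rest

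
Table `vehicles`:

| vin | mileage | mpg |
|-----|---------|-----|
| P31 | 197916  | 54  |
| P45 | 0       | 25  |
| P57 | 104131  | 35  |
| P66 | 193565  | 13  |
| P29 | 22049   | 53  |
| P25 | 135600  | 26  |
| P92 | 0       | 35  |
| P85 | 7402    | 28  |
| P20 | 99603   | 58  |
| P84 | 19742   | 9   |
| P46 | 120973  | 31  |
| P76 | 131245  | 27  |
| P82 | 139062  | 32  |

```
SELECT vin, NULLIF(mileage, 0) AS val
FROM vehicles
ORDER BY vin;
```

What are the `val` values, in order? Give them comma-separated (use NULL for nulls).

99603, 135600, 22049, 197916, NULL, 120973, 104131, 193565, 131245, 139062, 19742, 7402, NULL

vin=P20: mileage=99603 vs 0: differ → 99603
vin=P25: mileage=135600 vs 0: differ → 135600
vin=P29: mileage=22049 vs 0: differ → 22049
vin=P31: mileage=197916 vs 0: differ → 197916
vin=P45: mileage=0 vs 0: equal → NULL
vin=P46: mileage=120973 vs 0: differ → 120973
vin=P57: mileage=104131 vs 0: differ → 104131
vin=P66: mileage=193565 vs 0: differ → 193565
vin=P76: mileage=131245 vs 0: differ → 131245
vin=P82: mileage=139062 vs 0: differ → 139062
vin=P84: mileage=19742 vs 0: differ → 19742
vin=P85: mileage=7402 vs 0: differ → 7402
vin=P92: mileage=0 vs 0: equal → NULL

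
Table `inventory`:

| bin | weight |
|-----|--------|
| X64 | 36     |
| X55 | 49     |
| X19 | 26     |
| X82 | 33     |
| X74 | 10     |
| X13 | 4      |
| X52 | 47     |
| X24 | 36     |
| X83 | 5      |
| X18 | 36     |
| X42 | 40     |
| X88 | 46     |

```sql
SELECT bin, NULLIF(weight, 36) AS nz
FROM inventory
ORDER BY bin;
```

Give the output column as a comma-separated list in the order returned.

bin=X13: weight=4 vs 36: differ → 4
bin=X18: weight=36 vs 36: equal → NULL
bin=X19: weight=26 vs 36: differ → 26
bin=X24: weight=36 vs 36: equal → NULL
bin=X42: weight=40 vs 36: differ → 40
bin=X52: weight=47 vs 36: differ → 47
bin=X55: weight=49 vs 36: differ → 49
bin=X64: weight=36 vs 36: equal → NULL
bin=X74: weight=10 vs 36: differ → 10
bin=X82: weight=33 vs 36: differ → 33
bin=X83: weight=5 vs 36: differ → 5
bin=X88: weight=46 vs 36: differ → 46

4, NULL, 26, NULL, 40, 47, 49, NULL, 10, 33, 5, 46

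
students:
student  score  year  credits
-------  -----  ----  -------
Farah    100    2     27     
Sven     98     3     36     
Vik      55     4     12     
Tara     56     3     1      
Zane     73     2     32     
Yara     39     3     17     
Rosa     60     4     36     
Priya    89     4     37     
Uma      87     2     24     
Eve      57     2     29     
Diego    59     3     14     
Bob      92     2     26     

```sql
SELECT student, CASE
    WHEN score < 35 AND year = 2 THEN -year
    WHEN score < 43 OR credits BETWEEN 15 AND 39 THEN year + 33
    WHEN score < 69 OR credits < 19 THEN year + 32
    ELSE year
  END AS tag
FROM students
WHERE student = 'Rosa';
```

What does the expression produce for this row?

student = Rosa: score=60, year=4, credits=36.
score < 35 AND year = 2 → false
score < 43 OR credits BETWEEN 15 AND 39 → true → 37

37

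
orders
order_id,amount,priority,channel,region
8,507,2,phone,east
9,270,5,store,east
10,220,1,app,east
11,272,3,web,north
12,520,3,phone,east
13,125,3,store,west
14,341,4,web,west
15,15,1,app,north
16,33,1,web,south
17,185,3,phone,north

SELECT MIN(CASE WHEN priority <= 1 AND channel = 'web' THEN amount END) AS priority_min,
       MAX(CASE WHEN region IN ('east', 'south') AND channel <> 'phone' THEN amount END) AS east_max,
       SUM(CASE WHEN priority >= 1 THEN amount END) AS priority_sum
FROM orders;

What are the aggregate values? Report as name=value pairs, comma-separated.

priority_min=33, east_max=270, priority_sum=2488

[priority_min: priority <= 1 AND channel = 'web']
order_id=8: ✗
order_id=9: ✗
order_id=10: ✗
order_id=11: ✗
order_id=12: ✗
order_id=13: ✗
order_id=14: ✗
order_id=15: ✗
order_id=16: ✓ → 33
order_id=17: ✗
priority_min = MIN(33) = 33
—
[east_max: region IN ('east', 'south') AND channel <> 'phone']
order_id=8: ✗
order_id=9: ✓ → 270
order_id=10: ✓ → 220
order_id=11: ✗
order_id=12: ✗
order_id=13: ✗
order_id=14: ✗
order_id=15: ✗
order_id=16: ✓ → 33
order_id=17: ✗
east_max = MAX(270, 220, 33) = 270
—
[priority_sum: priority >= 1]
order_id=8: ✓ → 507
order_id=9: ✓ → 270
order_id=10: ✓ → 220
order_id=11: ✓ → 272
order_id=12: ✓ → 520
order_id=13: ✓ → 125
order_id=14: ✓ → 341
order_id=15: ✓ → 15
order_id=16: ✓ → 33
order_id=17: ✓ → 185
priority_sum = 507 + 270 + 220 + 272 + 520 + 125 + 341 + 15 + 33 + 185 = 2488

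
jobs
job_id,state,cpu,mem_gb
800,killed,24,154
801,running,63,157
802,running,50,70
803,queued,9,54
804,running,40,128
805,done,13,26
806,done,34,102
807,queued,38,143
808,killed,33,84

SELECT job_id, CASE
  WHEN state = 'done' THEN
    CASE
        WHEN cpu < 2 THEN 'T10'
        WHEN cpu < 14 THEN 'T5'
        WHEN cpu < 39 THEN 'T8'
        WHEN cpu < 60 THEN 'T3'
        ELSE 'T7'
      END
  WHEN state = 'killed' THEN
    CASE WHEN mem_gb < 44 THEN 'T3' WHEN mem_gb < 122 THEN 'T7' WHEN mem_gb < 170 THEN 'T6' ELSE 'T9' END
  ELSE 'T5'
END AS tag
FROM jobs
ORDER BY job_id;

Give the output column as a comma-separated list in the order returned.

job_id=800: state='killed' → inner[mem_gb < 170] → T6
job_id=801: state='running' → outer ELSE → T5
job_id=802: state='running' → outer ELSE → T5
job_id=803: state='queued' → outer ELSE → T5
job_id=804: state='running' → outer ELSE → T5
job_id=805: state='done' → inner[cpu < 14] → T5
job_id=806: state='done' → inner[cpu < 39] → T8
job_id=807: state='queued' → outer ELSE → T5
job_id=808: state='killed' → inner[mem_gb < 122] → T7

T6, T5, T5, T5, T5, T5, T8, T5, T7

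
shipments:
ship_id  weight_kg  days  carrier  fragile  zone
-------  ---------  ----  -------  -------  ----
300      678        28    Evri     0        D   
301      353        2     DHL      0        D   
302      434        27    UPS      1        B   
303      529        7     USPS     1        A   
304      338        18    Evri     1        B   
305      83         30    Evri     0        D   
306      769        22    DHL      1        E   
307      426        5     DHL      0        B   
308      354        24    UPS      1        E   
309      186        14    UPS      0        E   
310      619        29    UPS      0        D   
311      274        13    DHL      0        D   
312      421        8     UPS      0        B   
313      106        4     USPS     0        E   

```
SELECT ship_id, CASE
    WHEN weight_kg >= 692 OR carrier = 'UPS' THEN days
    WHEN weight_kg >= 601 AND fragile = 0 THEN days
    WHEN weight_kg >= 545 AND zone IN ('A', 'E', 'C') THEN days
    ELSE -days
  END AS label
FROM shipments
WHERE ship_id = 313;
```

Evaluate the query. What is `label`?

ship_id = 313: weight_kg=106, days=4, carrier=USPS, fragile=0, zone=E.
weight_kg >= 692 OR carrier = 'UPS' → false
weight_kg >= 601 AND fragile = 0 → false
weight_kg >= 545 AND zone IN ('A', 'E', 'C') → false
No prior WHEN matched → ELSE → -4

-4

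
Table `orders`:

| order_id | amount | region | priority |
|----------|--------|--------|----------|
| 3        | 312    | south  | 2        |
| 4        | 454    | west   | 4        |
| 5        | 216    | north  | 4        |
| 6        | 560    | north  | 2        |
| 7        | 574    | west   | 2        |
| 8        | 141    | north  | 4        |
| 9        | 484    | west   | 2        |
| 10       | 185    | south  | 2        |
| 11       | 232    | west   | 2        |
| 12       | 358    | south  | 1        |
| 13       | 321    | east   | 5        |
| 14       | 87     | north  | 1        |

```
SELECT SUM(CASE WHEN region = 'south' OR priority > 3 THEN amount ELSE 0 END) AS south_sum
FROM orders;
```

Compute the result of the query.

1987

order_id=3: ✓ → 312
order_id=4: ✓ → 454
order_id=5: ✓ → 216
order_id=6: ✗
order_id=7: ✗
order_id=8: ✓ → 141
order_id=9: ✗
order_id=10: ✓ → 185
order_id=11: ✗
order_id=12: ✓ → 358
order_id=13: ✓ → 321
order_id=14: ✗
south_sum = 312 + 454 + 216 + 141 + 185 + 358 + 321 = 1987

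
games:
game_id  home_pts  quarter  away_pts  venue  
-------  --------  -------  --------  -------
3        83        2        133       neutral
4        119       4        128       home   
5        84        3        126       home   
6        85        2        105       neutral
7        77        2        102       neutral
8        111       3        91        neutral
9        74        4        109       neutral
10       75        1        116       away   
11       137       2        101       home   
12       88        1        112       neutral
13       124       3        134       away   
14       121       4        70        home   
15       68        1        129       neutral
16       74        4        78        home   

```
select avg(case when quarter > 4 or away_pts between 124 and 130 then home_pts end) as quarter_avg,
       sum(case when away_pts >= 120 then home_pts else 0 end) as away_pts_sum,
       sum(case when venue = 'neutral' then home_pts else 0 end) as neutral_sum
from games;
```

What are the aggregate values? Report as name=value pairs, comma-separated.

quarter_avg=90.3333333333, away_pts_sum=478, neutral_sum=586

[quarter_avg: quarter > 4 or away_pts between 124 and 130]
game_id=3: ✗
game_id=4: ✓ → 119
game_id=5: ✓ → 84
game_id=6: ✗
game_id=7: ✗
game_id=8: ✗
game_id=9: ✗
game_id=10: ✗
game_id=11: ✗
game_id=12: ✗
game_id=13: ✗
game_id=14: ✗
game_id=15: ✓ → 68
game_id=16: ✗
quarter_avg = (119 + 84 + 68) / 3 = 90.3333333333
—
[away_pts_sum: away_pts >= 120]
game_id=3: ✓ → 83
game_id=4: ✓ → 119
game_id=5: ✓ → 84
game_id=6: ✗
game_id=7: ✗
game_id=8: ✗
game_id=9: ✗
game_id=10: ✗
game_id=11: ✗
game_id=12: ✗
game_id=13: ✓ → 124
game_id=14: ✗
game_id=15: ✓ → 68
game_id=16: ✗
away_pts_sum = 83 + 119 + 84 + 124 + 68 = 478
—
[neutral_sum: venue = 'neutral']
game_id=3: ✓ → 83
game_id=4: ✗
game_id=5: ✗
game_id=6: ✓ → 85
game_id=7: ✓ → 77
game_id=8: ✓ → 111
game_id=9: ✓ → 74
game_id=10: ✗
game_id=11: ✗
game_id=12: ✓ → 88
game_id=13: ✗
game_id=14: ✗
game_id=15: ✓ → 68
game_id=16: ✗
neutral_sum = 83 + 85 + 77 + 111 + 74 + 88 + 68 = 586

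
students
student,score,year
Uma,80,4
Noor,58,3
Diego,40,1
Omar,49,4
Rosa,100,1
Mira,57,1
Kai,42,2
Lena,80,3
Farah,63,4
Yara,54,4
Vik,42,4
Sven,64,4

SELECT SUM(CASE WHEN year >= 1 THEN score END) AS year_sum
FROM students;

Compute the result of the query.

729

student=Uma: ✓ → 80
student=Noor: ✓ → 58
student=Diego: ✓ → 40
student=Omar: ✓ → 49
student=Rosa: ✓ → 100
student=Mira: ✓ → 57
student=Kai: ✓ → 42
student=Lena: ✓ → 80
student=Farah: ✓ → 63
student=Yara: ✓ → 54
student=Vik: ✓ → 42
student=Sven: ✓ → 64
year_sum = 80 + 58 + 40 + 49 + 100 + 57 + 42 + 80 + 63 + 54 + 42 + 64 = 729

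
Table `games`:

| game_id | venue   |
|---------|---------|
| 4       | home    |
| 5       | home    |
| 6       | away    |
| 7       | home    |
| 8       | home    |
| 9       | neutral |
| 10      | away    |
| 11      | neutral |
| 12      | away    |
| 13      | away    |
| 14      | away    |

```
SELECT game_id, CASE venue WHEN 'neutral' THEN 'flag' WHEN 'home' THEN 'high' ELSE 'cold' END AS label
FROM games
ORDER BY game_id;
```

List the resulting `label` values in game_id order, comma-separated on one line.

game_id=4: venue='home' → high
game_id=5: venue='home' → high
game_id=6: ELSE → cold
game_id=7: venue='home' → high
game_id=8: venue='home' → high
game_id=9: venue='neutral' → flag
game_id=10: ELSE → cold
game_id=11: venue='neutral' → flag
game_id=12: ELSE → cold
game_id=13: ELSE → cold
game_id=14: ELSE → cold

high, high, cold, high, high, flag, cold, flag, cold, cold, cold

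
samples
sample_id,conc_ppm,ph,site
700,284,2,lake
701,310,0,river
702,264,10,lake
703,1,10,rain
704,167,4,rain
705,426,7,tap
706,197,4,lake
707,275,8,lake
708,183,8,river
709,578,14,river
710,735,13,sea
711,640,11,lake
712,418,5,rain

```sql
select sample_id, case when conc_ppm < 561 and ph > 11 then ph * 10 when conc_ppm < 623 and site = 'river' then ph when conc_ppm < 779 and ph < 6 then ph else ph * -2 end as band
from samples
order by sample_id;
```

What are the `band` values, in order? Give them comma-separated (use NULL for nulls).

sample_id=700: conc_ppm < 779 and ph < 6 → 2
sample_id=701: conc_ppm < 623 and site = 'river' → 0
sample_id=702: ELSE → -20
sample_id=703: ELSE → -20
sample_id=704: conc_ppm < 779 and ph < 6 → 4
sample_id=705: ELSE → -14
sample_id=706: conc_ppm < 779 and ph < 6 → 4
sample_id=707: ELSE → -16
sample_id=708: conc_ppm < 623 and site = 'river' → 8
sample_id=709: conc_ppm < 623 and site = 'river' → 14
sample_id=710: ELSE → -26
sample_id=711: ELSE → -22
sample_id=712: conc_ppm < 779 and ph < 6 → 5

2, 0, -20, -20, 4, -14, 4, -16, 8, 14, -26, -22, 5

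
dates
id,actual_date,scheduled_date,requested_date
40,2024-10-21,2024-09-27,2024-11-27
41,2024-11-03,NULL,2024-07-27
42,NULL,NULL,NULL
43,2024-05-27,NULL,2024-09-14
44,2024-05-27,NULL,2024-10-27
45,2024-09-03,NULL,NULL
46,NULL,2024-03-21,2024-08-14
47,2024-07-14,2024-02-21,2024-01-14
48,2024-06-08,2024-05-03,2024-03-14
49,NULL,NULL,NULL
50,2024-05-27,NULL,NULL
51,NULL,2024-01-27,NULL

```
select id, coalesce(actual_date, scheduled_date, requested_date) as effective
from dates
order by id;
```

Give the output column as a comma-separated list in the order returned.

id=40: actual_date=2024-10-21 → 2024-10-21
id=41: actual_date=2024-11-03 → 2024-11-03
id=42: actual_date=NULL, scheduled_date=NULL, requested_date=NULL (all NULL) → NULL
id=43: actual_date=2024-05-27 → 2024-05-27
id=44: actual_date=2024-05-27 → 2024-05-27
id=45: actual_date=2024-09-03 → 2024-09-03
id=46: actual_date=NULL, scheduled_date=2024-03-21 → 2024-03-21
id=47: actual_date=2024-07-14 → 2024-07-14
id=48: actual_date=2024-06-08 → 2024-06-08
id=49: actual_date=NULL, scheduled_date=NULL, requested_date=NULL (all NULL) → NULL
id=50: actual_date=2024-05-27 → 2024-05-27
id=51: actual_date=NULL, scheduled_date=2024-01-27 → 2024-01-27

2024-10-21, 2024-11-03, NULL, 2024-05-27, 2024-05-27, 2024-09-03, 2024-03-21, 2024-07-14, 2024-06-08, NULL, 2024-05-27, 2024-01-27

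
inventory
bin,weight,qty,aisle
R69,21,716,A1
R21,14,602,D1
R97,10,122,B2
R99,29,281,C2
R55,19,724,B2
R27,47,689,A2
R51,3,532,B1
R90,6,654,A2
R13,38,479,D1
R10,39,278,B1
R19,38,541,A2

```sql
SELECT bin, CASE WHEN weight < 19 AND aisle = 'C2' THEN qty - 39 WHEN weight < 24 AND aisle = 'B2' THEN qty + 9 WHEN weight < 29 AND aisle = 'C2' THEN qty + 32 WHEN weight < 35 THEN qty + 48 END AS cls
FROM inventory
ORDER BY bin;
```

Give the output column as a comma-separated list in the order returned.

NULL, NULL, NULL, 650, NULL, 580, 733, 764, 702, 131, 329

bin=R10: (no match → NULL) → NULL
bin=R13: (no match → NULL) → NULL
bin=R19: (no match → NULL) → NULL
bin=R21: weight < 35 → 650
bin=R27: (no match → NULL) → NULL
bin=R51: weight < 35 → 580
bin=R55: weight < 24 AND aisle = 'B2' → 733
bin=R69: weight < 35 → 764
bin=R90: weight < 35 → 702
bin=R97: weight < 24 AND aisle = 'B2' → 131
bin=R99: weight < 35 → 329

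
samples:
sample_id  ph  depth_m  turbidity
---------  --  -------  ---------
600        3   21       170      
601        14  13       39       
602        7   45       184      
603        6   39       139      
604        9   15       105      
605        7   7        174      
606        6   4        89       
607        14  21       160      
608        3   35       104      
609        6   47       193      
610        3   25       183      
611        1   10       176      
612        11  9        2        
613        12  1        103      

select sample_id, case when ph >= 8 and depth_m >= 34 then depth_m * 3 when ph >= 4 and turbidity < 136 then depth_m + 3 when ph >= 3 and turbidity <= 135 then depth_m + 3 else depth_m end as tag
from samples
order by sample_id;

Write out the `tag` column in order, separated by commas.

sample_id=600: ELSE → 21
sample_id=601: ph >= 4 and turbidity < 136 → 16
sample_id=602: ELSE → 45
sample_id=603: ELSE → 39
sample_id=604: ph >= 4 and turbidity < 136 → 18
sample_id=605: ELSE → 7
sample_id=606: ph >= 4 and turbidity < 136 → 7
sample_id=607: ELSE → 21
sample_id=608: ph >= 3 and turbidity <= 135 → 38
sample_id=609: ELSE → 47
sample_id=610: ELSE → 25
sample_id=611: ELSE → 10
sample_id=612: ph >= 4 and turbidity < 136 → 12
sample_id=613: ph >= 4 and turbidity < 136 → 4

21, 16, 45, 39, 18, 7, 7, 21, 38, 47, 25, 10, 12, 4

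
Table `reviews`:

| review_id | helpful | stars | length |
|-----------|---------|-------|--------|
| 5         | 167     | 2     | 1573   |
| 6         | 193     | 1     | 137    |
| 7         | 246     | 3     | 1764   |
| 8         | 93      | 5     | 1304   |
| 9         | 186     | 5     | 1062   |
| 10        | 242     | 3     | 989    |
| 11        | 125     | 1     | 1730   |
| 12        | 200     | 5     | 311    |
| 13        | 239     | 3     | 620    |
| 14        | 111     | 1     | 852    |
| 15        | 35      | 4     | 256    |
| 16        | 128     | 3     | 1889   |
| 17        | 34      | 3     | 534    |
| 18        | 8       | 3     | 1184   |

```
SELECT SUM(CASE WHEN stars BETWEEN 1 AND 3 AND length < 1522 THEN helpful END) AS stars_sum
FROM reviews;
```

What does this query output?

827

review_id=5: ✗
review_id=6: ✓ → 193
review_id=7: ✗
review_id=8: ✗
review_id=9: ✗
review_id=10: ✓ → 242
review_id=11: ✗
review_id=12: ✗
review_id=13: ✓ → 239
review_id=14: ✓ → 111
review_id=15: ✗
review_id=16: ✗
review_id=17: ✓ → 34
review_id=18: ✓ → 8
stars_sum = 193 + 242 + 239 + 111 + 34 + 8 = 827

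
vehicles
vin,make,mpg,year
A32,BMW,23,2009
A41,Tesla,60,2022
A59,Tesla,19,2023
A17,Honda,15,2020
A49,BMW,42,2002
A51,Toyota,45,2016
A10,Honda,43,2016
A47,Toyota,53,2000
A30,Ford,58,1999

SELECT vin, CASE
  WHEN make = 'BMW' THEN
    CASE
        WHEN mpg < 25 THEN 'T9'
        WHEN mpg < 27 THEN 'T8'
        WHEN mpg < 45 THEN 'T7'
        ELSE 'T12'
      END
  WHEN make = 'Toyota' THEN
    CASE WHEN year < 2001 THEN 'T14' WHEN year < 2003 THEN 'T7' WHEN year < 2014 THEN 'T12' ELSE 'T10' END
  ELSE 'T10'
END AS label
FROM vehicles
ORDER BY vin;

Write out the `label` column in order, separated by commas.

T10, T10, T10, T9, T10, T14, T7, T10, T10

vin=A10: make='Honda' → outer ELSE → T10
vin=A17: make='Honda' → outer ELSE → T10
vin=A30: make='Ford' → outer ELSE → T10
vin=A32: make='BMW' → inner[mpg < 25] → T9
vin=A41: make='Tesla' → outer ELSE → T10
vin=A47: make='Toyota' → inner[year < 2001] → T14
vin=A49: make='BMW' → inner[mpg < 45] → T7
vin=A51: make='Toyota' → inner[ELSE] → T10
vin=A59: make='Tesla' → outer ELSE → T10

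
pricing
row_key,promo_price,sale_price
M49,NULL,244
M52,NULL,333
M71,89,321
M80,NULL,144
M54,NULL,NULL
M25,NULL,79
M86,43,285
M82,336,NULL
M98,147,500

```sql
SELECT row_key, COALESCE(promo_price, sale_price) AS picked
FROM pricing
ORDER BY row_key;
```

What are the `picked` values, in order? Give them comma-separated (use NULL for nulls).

row_key=M25: promo_price=NULL, sale_price=79 → 79
row_key=M49: promo_price=NULL, sale_price=244 → 244
row_key=M52: promo_price=NULL, sale_price=333 → 333
row_key=M54: promo_price=NULL, sale_price=NULL (all NULL) → NULL
row_key=M71: promo_price=89 → 89
row_key=M80: promo_price=NULL, sale_price=144 → 144
row_key=M82: promo_price=336 → 336
row_key=M86: promo_price=43 → 43
row_key=M98: promo_price=147 → 147

79, 244, 333, NULL, 89, 144, 336, 43, 147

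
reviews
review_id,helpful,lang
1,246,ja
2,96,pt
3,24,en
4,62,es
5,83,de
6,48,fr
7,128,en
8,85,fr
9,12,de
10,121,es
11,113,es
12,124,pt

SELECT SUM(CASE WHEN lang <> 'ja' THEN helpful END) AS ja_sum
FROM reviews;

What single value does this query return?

896

review_id=1: ✗
review_id=2: ✓ → 96
review_id=3: ✓ → 24
review_id=4: ✓ → 62
review_id=5: ✓ → 83
review_id=6: ✓ → 48
review_id=7: ✓ → 128
review_id=8: ✓ → 85
review_id=9: ✓ → 12
review_id=10: ✓ → 121
review_id=11: ✓ → 113
review_id=12: ✓ → 124
ja_sum = 96 + 24 + 62 + 83 + 48 + 128 + 85 + 12 + 121 + 113 + 124 = 896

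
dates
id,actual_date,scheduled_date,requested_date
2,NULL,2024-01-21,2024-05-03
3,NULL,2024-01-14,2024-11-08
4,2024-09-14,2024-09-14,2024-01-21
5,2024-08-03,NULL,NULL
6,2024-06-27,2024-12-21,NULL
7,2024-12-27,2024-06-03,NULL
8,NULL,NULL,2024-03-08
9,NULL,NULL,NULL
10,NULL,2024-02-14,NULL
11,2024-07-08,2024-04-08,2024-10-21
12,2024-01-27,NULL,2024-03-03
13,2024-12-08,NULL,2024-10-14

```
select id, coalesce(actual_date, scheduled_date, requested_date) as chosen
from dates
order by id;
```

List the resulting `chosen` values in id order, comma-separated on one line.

id=2: actual_date=NULL, scheduled_date=2024-01-21 → 2024-01-21
id=3: actual_date=NULL, scheduled_date=2024-01-14 → 2024-01-14
id=4: actual_date=2024-09-14 → 2024-09-14
id=5: actual_date=2024-08-03 → 2024-08-03
id=6: actual_date=2024-06-27 → 2024-06-27
id=7: actual_date=2024-12-27 → 2024-12-27
id=8: actual_date=NULL, scheduled_date=NULL, requested_date=2024-03-08 → 2024-03-08
id=9: actual_date=NULL, scheduled_date=NULL, requested_date=NULL (all NULL) → NULL
id=10: actual_date=NULL, scheduled_date=2024-02-14 → 2024-02-14
id=11: actual_date=2024-07-08 → 2024-07-08
id=12: actual_date=2024-01-27 → 2024-01-27
id=13: actual_date=2024-12-08 → 2024-12-08

2024-01-21, 2024-01-14, 2024-09-14, 2024-08-03, 2024-06-27, 2024-12-27, 2024-03-08, NULL, 2024-02-14, 2024-07-08, 2024-01-27, 2024-12-08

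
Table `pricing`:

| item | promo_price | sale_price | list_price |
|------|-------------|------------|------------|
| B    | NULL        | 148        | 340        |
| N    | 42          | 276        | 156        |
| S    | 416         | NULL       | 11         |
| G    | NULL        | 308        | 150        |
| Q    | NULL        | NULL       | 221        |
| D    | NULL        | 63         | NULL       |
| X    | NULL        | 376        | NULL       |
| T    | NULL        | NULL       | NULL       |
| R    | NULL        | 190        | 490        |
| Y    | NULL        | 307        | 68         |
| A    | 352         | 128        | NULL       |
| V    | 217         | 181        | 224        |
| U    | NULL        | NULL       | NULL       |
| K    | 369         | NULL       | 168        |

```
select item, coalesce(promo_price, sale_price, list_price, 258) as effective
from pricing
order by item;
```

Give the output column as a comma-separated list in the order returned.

352, 148, 63, 308, 369, 42, 221, 190, 416, 258, 258, 217, 376, 307

item=A: promo_price=352 → 352
item=B: promo_price=NULL, sale_price=148 → 148
item=D: promo_price=NULL, sale_price=63 → 63
item=G: promo_price=NULL, sale_price=308 → 308
item=K: promo_price=369 → 369
item=N: promo_price=42 → 42
item=Q: promo_price=NULL, sale_price=NULL, list_price=221 → 221
item=R: promo_price=NULL, sale_price=190 → 190
item=S: promo_price=416 → 416
item=T: promo_price=NULL, sale_price=NULL, list_price=NULL, → literal 258 → 258
item=U: promo_price=NULL, sale_price=NULL, list_price=NULL, → literal 258 → 258
item=V: promo_price=217 → 217
item=X: promo_price=NULL, sale_price=376 → 376
item=Y: promo_price=NULL, sale_price=307 → 307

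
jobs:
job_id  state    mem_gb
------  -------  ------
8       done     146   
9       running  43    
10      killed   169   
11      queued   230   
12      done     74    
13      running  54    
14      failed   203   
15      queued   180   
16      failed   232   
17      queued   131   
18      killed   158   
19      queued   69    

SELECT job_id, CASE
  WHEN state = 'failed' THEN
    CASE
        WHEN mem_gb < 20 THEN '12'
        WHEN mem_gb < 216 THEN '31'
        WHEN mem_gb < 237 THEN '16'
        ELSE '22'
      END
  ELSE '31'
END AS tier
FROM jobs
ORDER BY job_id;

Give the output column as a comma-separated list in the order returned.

job_id=8: state='done' → outer ELSE → 31
job_id=9: state='running' → outer ELSE → 31
job_id=10: state='killed' → outer ELSE → 31
job_id=11: state='queued' → outer ELSE → 31
job_id=12: state='done' → outer ELSE → 31
job_id=13: state='running' → outer ELSE → 31
job_id=14: state='failed' → inner[mem_gb < 216] → 31
job_id=15: state='queued' → outer ELSE → 31
job_id=16: state='failed' → inner[mem_gb < 237] → 16
job_id=17: state='queued' → outer ELSE → 31
job_id=18: state='killed' → outer ELSE → 31
job_id=19: state='queued' → outer ELSE → 31

31, 31, 31, 31, 31, 31, 31, 31, 16, 31, 31, 31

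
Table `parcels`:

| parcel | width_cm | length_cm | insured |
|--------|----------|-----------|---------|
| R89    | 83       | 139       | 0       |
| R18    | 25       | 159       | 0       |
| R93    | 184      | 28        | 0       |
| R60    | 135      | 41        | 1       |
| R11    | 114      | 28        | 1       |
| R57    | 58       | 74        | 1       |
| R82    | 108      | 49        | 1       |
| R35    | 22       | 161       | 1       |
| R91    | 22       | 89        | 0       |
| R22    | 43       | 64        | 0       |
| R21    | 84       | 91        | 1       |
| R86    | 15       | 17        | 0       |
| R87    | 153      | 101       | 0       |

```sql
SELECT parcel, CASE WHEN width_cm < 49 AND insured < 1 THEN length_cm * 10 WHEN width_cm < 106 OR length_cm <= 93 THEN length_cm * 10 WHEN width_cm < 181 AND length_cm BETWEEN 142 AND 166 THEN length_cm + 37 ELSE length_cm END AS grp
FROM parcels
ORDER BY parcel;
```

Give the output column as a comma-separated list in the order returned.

280, 1590, 910, 640, 1610, 740, 410, 490, 170, 101, 1390, 890, 280

parcel=R11: width_cm < 106 OR length_cm <= 93 → 280
parcel=R18: width_cm < 49 AND insured < 1 → 1590
parcel=R21: width_cm < 106 OR length_cm <= 93 → 910
parcel=R22: width_cm < 49 AND insured < 1 → 640
parcel=R35: width_cm < 106 OR length_cm <= 93 → 1610
parcel=R57: width_cm < 106 OR length_cm <= 93 → 740
parcel=R60: width_cm < 106 OR length_cm <= 93 → 410
parcel=R82: width_cm < 106 OR length_cm <= 93 → 490
parcel=R86: width_cm < 49 AND insured < 1 → 170
parcel=R87: ELSE → 101
parcel=R89: width_cm < 106 OR length_cm <= 93 → 1390
parcel=R91: width_cm < 49 AND insured < 1 → 890
parcel=R93: width_cm < 106 OR length_cm <= 93 → 280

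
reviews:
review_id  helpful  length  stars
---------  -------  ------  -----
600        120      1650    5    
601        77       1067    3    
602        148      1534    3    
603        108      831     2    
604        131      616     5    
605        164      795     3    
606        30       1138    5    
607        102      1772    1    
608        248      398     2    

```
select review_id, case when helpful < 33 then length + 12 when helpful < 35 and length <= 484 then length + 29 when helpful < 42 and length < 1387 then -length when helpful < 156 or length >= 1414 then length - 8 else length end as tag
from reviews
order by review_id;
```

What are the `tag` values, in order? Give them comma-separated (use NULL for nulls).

1642, 1059, 1526, 823, 608, 795, 1150, 1764, 398

review_id=600: helpful < 156 or length >= 1414 → 1642
review_id=601: helpful < 156 or length >= 1414 → 1059
review_id=602: helpful < 156 or length >= 1414 → 1526
review_id=603: helpful < 156 or length >= 1414 → 823
review_id=604: helpful < 156 or length >= 1414 → 608
review_id=605: ELSE → 795
review_id=606: helpful < 33 → 1150
review_id=607: helpful < 156 or length >= 1414 → 1764
review_id=608: ELSE → 398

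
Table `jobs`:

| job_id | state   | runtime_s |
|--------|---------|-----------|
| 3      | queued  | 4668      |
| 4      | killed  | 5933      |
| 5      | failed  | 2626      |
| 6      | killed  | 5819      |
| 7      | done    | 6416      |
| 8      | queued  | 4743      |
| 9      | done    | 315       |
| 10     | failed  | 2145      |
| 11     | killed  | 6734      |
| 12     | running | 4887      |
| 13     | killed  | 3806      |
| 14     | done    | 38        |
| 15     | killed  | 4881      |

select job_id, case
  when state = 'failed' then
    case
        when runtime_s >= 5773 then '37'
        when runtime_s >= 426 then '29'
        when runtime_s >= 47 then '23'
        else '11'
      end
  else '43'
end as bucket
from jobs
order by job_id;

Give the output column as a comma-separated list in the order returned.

43, 43, 29, 43, 43, 43, 43, 29, 43, 43, 43, 43, 43

job_id=3: state='queued' → outer ELSE → 43
job_id=4: state='killed' → outer ELSE → 43
job_id=5: state='failed' → inner[runtime_s >= 426] → 29
job_id=6: state='killed' → outer ELSE → 43
job_id=7: state='done' → outer ELSE → 43
job_id=8: state='queued' → outer ELSE → 43
job_id=9: state='done' → outer ELSE → 43
job_id=10: state='failed' → inner[runtime_s >= 426] → 29
job_id=11: state='killed' → outer ELSE → 43
job_id=12: state='running' → outer ELSE → 43
job_id=13: state='killed' → outer ELSE → 43
job_id=14: state='done' → outer ELSE → 43
job_id=15: state='killed' → outer ELSE → 43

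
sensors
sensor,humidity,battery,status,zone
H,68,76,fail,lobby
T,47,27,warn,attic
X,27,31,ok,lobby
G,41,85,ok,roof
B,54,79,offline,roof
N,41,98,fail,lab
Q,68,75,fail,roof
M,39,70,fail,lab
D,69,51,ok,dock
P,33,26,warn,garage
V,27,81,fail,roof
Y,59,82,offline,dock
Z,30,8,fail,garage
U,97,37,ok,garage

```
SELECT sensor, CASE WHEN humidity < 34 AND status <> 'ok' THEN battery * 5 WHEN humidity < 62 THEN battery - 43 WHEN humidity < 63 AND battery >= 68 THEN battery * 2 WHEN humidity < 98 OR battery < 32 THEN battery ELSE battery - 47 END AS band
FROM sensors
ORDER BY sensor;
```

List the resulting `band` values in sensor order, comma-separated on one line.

sensor=B: humidity < 62 → 36
sensor=D: humidity < 98 OR battery < 32 → 51
sensor=G: humidity < 62 → 42
sensor=H: humidity < 98 OR battery < 32 → 76
sensor=M: humidity < 62 → 27
sensor=N: humidity < 62 → 55
sensor=P: humidity < 34 AND status <> 'ok' → 130
sensor=Q: humidity < 98 OR battery < 32 → 75
sensor=T: humidity < 62 → -16
sensor=U: humidity < 98 OR battery < 32 → 37
sensor=V: humidity < 34 AND status <> 'ok' → 405
sensor=X: humidity < 62 → -12
sensor=Y: humidity < 62 → 39
sensor=Z: humidity < 34 AND status <> 'ok' → 40

36, 51, 42, 76, 27, 55, 130, 75, -16, 37, 405, -12, 39, 40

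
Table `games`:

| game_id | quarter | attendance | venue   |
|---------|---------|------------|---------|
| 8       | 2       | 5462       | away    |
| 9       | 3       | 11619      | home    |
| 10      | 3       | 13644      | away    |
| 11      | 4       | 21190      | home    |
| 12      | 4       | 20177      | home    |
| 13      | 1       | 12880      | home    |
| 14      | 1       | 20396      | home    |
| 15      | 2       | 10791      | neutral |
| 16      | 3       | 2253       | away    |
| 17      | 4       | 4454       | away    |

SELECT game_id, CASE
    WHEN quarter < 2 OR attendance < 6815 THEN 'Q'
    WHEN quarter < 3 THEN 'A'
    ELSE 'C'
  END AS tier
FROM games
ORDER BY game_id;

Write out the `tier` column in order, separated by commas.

Q, C, C, C, C, Q, Q, A, Q, Q

game_id=8: quarter < 2 OR attendance < 6815 → Q
game_id=9: ELSE → C
game_id=10: ELSE → C
game_id=11: ELSE → C
game_id=12: ELSE → C
game_id=13: quarter < 2 OR attendance < 6815 → Q
game_id=14: quarter < 2 OR attendance < 6815 → Q
game_id=15: quarter < 3 → A
game_id=16: quarter < 2 OR attendance < 6815 → Q
game_id=17: quarter < 2 OR attendance < 6815 → Q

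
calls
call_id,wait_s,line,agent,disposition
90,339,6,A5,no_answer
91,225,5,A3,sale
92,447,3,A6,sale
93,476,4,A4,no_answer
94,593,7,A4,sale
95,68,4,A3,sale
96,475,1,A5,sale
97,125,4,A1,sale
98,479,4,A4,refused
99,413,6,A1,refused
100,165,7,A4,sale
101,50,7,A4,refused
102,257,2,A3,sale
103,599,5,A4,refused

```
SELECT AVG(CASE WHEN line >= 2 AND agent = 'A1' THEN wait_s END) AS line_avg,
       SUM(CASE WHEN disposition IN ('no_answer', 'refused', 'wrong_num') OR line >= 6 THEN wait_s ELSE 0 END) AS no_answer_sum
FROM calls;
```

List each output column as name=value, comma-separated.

line_avg=269, no_answer_sum=3114

[line_avg: line >= 2 AND agent = 'A1']
call_id=90: ✗
call_id=91: ✗
call_id=92: ✗
call_id=93: ✗
call_id=94: ✗
call_id=95: ✗
call_id=96: ✗
call_id=97: ✓ → 125
call_id=98: ✗
call_id=99: ✓ → 413
call_id=100: ✗
call_id=101: ✗
call_id=102: ✗
call_id=103: ✗
line_avg = (125 + 413) / 2 = 269
—
[no_answer_sum: disposition IN ('no_answer', 'refused', 'wrong_num') OR line >= 6]
call_id=90: ✓ → 339
call_id=91: ✗
call_id=92: ✗
call_id=93: ✓ → 476
call_id=94: ✓ → 593
call_id=95: ✗
call_id=96: ✗
call_id=97: ✗
call_id=98: ✓ → 479
call_id=99: ✓ → 413
call_id=100: ✓ → 165
call_id=101: ✓ → 50
call_id=102: ✗
call_id=103: ✓ → 599
no_answer_sum = 339 + 476 + 593 + 479 + 413 + 165 + 50 + 599 = 3114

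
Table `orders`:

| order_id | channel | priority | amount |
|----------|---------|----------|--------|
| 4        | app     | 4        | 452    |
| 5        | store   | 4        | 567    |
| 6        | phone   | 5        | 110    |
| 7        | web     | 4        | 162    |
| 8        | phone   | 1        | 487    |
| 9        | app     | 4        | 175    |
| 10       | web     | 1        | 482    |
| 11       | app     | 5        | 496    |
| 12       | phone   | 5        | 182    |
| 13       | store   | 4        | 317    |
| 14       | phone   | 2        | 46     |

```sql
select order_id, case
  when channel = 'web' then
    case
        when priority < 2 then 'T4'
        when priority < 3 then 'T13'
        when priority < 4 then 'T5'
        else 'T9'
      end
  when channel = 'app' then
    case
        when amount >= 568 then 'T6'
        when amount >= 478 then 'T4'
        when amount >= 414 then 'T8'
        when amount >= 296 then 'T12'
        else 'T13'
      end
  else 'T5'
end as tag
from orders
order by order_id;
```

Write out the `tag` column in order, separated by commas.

order_id=4: channel='app' → inner[amount >= 414] → T8
order_id=5: channel='store' → outer ELSE → T5
order_id=6: channel='phone' → outer ELSE → T5
order_id=7: channel='web' → inner[ELSE] → T9
order_id=8: channel='phone' → outer ELSE → T5
order_id=9: channel='app' → inner[ELSE] → T13
order_id=10: channel='web' → inner[priority < 2] → T4
order_id=11: channel='app' → inner[amount >= 478] → T4
order_id=12: channel='phone' → outer ELSE → T5
order_id=13: channel='store' → outer ELSE → T5
order_id=14: channel='phone' → outer ELSE → T5

T8, T5, T5, T9, T5, T13, T4, T4, T5, T5, T5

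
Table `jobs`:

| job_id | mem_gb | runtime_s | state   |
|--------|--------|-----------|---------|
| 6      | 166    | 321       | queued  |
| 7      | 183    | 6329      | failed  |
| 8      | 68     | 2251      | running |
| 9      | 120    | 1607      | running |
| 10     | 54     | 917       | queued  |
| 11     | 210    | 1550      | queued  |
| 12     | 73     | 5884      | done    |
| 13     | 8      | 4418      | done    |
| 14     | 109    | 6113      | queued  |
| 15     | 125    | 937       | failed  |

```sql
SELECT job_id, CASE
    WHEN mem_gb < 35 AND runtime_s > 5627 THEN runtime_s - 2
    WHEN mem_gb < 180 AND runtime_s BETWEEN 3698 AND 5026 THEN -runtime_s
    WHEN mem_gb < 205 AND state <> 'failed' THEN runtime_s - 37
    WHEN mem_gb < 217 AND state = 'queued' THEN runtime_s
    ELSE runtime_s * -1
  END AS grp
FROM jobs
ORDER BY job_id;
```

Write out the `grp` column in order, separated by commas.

284, -6329, 2214, 1570, 880, 1550, 5847, -4418, 6076, -937

job_id=6: mem_gb < 205 AND state <> 'failed' → 284
job_id=7: ELSE → -6329
job_id=8: mem_gb < 205 AND state <> 'failed' → 2214
job_id=9: mem_gb < 205 AND state <> 'failed' → 1570
job_id=10: mem_gb < 205 AND state <> 'failed' → 880
job_id=11: mem_gb < 217 AND state = 'queued' → 1550
job_id=12: mem_gb < 205 AND state <> 'failed' → 5847
job_id=13: mem_gb < 180 AND runtime_s BETWEEN 3698 AND 5026 → -4418
job_id=14: mem_gb < 205 AND state <> 'failed' → 6076
job_id=15: ELSE → -937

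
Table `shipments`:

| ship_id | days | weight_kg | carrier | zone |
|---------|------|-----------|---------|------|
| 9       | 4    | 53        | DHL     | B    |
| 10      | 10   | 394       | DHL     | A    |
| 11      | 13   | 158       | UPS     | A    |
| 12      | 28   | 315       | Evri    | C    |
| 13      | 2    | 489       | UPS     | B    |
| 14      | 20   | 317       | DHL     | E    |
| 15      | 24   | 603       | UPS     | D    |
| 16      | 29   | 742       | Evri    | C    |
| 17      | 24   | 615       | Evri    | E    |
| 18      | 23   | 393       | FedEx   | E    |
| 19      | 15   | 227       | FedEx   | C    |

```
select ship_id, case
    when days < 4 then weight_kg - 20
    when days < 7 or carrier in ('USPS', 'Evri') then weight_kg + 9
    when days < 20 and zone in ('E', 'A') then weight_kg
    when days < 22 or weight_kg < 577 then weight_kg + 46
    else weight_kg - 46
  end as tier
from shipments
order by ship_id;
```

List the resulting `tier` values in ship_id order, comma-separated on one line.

ship_id=9: days < 7 or carrier in ('USPS', 'Evri') → 62
ship_id=10: days < 20 and zone in ('E', 'A') → 394
ship_id=11: days < 20 and zone in ('E', 'A') → 158
ship_id=12: days < 7 or carrier in ('USPS', 'Evri') → 324
ship_id=13: days < 4 → 469
ship_id=14: days < 22 or weight_kg < 577 → 363
ship_id=15: ELSE → 557
ship_id=16: days < 7 or carrier in ('USPS', 'Evri') → 751
ship_id=17: days < 7 or carrier in ('USPS', 'Evri') → 624
ship_id=18: days < 22 or weight_kg < 577 → 439
ship_id=19: days < 22 or weight_kg < 577 → 273

62, 394, 158, 324, 469, 363, 557, 751, 624, 439, 273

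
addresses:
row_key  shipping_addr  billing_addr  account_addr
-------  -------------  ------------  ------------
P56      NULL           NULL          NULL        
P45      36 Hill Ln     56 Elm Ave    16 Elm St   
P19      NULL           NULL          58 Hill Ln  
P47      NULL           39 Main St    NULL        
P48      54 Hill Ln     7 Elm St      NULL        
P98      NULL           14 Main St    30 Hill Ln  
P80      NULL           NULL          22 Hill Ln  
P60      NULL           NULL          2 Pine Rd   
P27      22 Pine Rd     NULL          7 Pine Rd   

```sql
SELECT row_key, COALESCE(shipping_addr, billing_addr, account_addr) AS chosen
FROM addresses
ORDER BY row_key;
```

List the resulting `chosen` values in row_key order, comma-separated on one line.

row_key=P19: shipping_addr=NULL, billing_addr=NULL, account_addr=58 Hill Ln → 58 Hill Ln
row_key=P27: shipping_addr=22 Pine Rd → 22 Pine Rd
row_key=P45: shipping_addr=36 Hill Ln → 36 Hill Ln
row_key=P47: shipping_addr=NULL, billing_addr=39 Main St → 39 Main St
row_key=P48: shipping_addr=54 Hill Ln → 54 Hill Ln
row_key=P56: shipping_addr=NULL, billing_addr=NULL, account_addr=NULL (all NULL) → NULL
row_key=P60: shipping_addr=NULL, billing_addr=NULL, account_addr=2 Pine Rd → 2 Pine Rd
row_key=P80: shipping_addr=NULL, billing_addr=NULL, account_addr=22 Hill Ln → 22 Hill Ln
row_key=P98: shipping_addr=NULL, billing_addr=14 Main St → 14 Main St

58 Hill Ln, 22 Pine Rd, 36 Hill Ln, 39 Main St, 54 Hill Ln, NULL, 2 Pine Rd, 22 Hill Ln, 14 Main St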